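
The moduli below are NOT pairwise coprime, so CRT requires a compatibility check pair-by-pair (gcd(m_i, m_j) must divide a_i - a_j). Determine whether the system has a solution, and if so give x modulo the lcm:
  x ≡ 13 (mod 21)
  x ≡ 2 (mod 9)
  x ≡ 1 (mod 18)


Moduli 21, 9, 18 are not pairwise coprime, so CRT works modulo lcm(m_i) when all pairwise compatibility conditions hold.
Pairwise compatibility: gcd(m_i, m_j) must divide a_i - a_j for every pair.
Merge one congruence at a time:
  Start: x ≡ 13 (mod 21).
  Combine with x ≡ 2 (mod 9): gcd(21, 9) = 3, and 2 - 13 = -11 is NOT divisible by 3.
    ⇒ system is inconsistent (no integer solution).

No solution (the system is inconsistent).


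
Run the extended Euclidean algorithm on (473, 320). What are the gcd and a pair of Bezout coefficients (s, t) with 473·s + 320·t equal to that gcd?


Euclidean algorithm on (473, 320) — divide until remainder is 0:
  473 = 1 · 320 + 153
  320 = 2 · 153 + 14
  153 = 10 · 14 + 13
  14 = 1 · 13 + 1
  13 = 13 · 1 + 0
gcd(473, 320) = 1.
Track Bezout coefficients alongside the remainders: start with r₀ = 473 = a·1 + b·0 (s = 1, t = 0) and r₁ = 320 = a·0 + b·1 (s = 0, t = 1); each new remainder r_{k+1} = r_{k-1} − q_k·r_k inherits s_{k+1} = s_{k-1} − q_k·s_k, t_{k+1} = t_{k-1} − q_k·t_k, so r_k = a·s_k + b·t_k at every step:
  q = 1: r = 153, s = 1 − 1·0 = 1, t = 0 − 1·1 = -1  (check: 473·1 + 320·(-1) = 153)
  q = 2: r = 14, s = 0 − 2·1 = -2, t = 1 − 2·(-1) = 3  (check: 473·(-2) + 320·3 = 14)
  q = 10: r = 13, s = 1 − 10·(-2) = 21, t = -1 − 10·3 = -31  (check: 473·21 + 320·(-31) = 13)
  q = 1: r = 1, s = -2 − 1·21 = -23, t = 3 − 1·(-31) = 34  (check: 473·(-23) + 320·34 = 1)
The row with r = 1 (the gcd) gives the Bezout coefficients s = -23, t = 34.
Result: 473 · (-23) + 320 · (34) = 1.

gcd(473, 320) = 1; s = -23, t = 34 (check: 473·(-23) + 320·34 = 1).


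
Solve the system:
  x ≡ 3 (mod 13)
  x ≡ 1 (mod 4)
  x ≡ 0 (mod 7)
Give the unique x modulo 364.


Moduli 13, 4, 7 are pairwise coprime; by CRT there is a unique solution modulo M = 13 · 4 · 7 = 364.
Solve pairwise, accumulating the modulus:
  Start with x ≡ 3 (mod 13).
  Combine with x ≡ 1 (mod 4): since gcd(13, 4) = 1, we get a unique residue mod 52.
    Write x = 3 + 13·t and substitute into x ≡ 1 (mod 4): 13·t ≡ 1 − 3 = -2 (mod 4).
    Reduce coefficients mod 4: 1·t ≡ 2 (mod 4).
    So t ≡ 2 (mod 4).
    Then x = 3 + 13·2 = 29, valid modulo lcm(13, 4) = 52: x ≡ 29 (mod 52).
  Combine with x ≡ 0 (mod 7): since gcd(52, 7) = 1, we get a unique residue mod 364.
    Write x = 29 + 52·t and substitute into x ≡ 0 (mod 7): 52·t ≡ 0 − 29 = -29 (mod 7).
    Reduce coefficients mod 7: 3·t ≡ 6 (mod 7).
    The inverse of 3 mod 7 is 5 (since 3·5 = 15 = 2·7 + 1), so t ≡ 5·6 = 30 ≡ 2 (mod 7).
    Then x = 29 + 52·2 = 133, valid modulo lcm(52, 7) = 364: x ≡ 133 (mod 364).
Verify: 133 mod 13 = 3 ✓, 133 mod 4 = 1 ✓, 133 mod 7 = 0 ✓.

x ≡ 133 (mod 364).


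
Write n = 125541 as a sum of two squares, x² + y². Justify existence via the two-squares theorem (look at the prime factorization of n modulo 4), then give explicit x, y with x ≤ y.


Step 1: Factor n = 125541 = 3^2 · 13 · 29 · 37.
Step 2: Check the mod-4 condition on each prime factor: 3 ≡ 3 (mod 4), exponent 2 (must be even); 13 ≡ 1 (mod 4), exponent 1; 29 ≡ 1 (mod 4), exponent 1; 37 ≡ 1 (mod 4), exponent 1.
All primes ≡ 3 (mod 4) appear to even exponent (or don't appear), so by the two-squares theorem n IS expressible as a sum of two squares.
Step 3: Build a representation. Group n = k² · m with k = 3 and m = 13 · 29 · 37 = 13949 (a product of primes ≡ 1 (mod 4)); a representation of m scales to one of n via (k·x)² + (k·y)² = k²(x² + y²). Each prime p ≡ 1 (mod 4) is itself a sum of two squares; find a² by testing p − a² for a perfect square:
  13: 13 − 1² = 12, 13 − 2² = 9 = 3² ⇒ 13 = 2² + 3².
  29: 29 − 1² = 28, 29 − 2² = 25 = 5² ⇒ 29 = 2² + 5².
  37: 37 − 1² = 36 = 6² ⇒ 37 = 1² + 6².
  Combine using the Brahmagupta–Fibonacci identity (a² + b²)(c² + d²) = (ac − bd)² + (ad + bc)² = (ac + bd)² + (ad − bc)²:
  13 · 29 = 377: from (2² + 3²)(2² + 5²), take (2·2 − 3·5, 2·5 + 3·2) = (4 − 15, 10 + 6) = (-11, 16); dropping signs (only squares matter) gives (11, 16); check 11² + 16² = 121 + 256 = 377 ✓.
  377 · 37 = 13949: from (11² + 16²)(1² + 6²), take (11·1 − 16·6, 11·6 + 16·1) = (11 − 96, 66 + 16) = (-85, 82); dropping signs (only squares matter) gives (85, 82); check 85² + 82² = 7225 + 6724 = 13949 ✓.
  Scale by k = 3: (3·85, 3·82) = (255, 246).
Step 4: Order so x ≤ y and verify: 246² + 255² = 60516 + 65025 = 125541 = n. ✓

n = 125541 = 246² + 255² (one valid representation with x ≤ y).


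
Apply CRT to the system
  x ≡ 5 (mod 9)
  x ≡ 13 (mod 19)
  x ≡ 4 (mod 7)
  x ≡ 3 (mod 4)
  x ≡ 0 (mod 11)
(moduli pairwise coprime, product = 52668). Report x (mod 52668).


Product of moduli M = 9 · 19 · 7 · 4 · 11 = 52668.
Merge one congruence at a time:
  Start: x ≡ 5 (mod 9).
  Combine with x ≡ 13 (mod 19); new modulus lcm = 171.
    Write x = 5 + 9·t and substitute into x ≡ 13 (mod 19): 9·t ≡ 13 − 5 = 8 (mod 19).
    The inverse of 9 mod 19 is 17 (since 9·17 = 153 = 8·19 + 1), so t ≡ 17·8 = 136 ≡ 3 (mod 19).
    Then x = 5 + 9·3 = 32, valid modulo lcm(9, 19) = 171: x ≡ 32 (mod 171).
  Combine with x ≡ 4 (mod 7); new modulus lcm = 1197.
    Write x = 32 + 171·t and substitute into x ≡ 4 (mod 7): 171·t ≡ 4 − 32 = -28 (mod 7).
    Reduce coefficients mod 7: 3·t ≡ 0 (mod 7).
    The inverse of 3 mod 7 is 5 (since 3·5 = 15 = 2·7 + 1), so t ≡ 5·0 = 0 ≡ 0 (mod 7).
    Then x = 32 + 171·0 = 32, valid modulo lcm(171, 7) = 1197: x ≡ 32 (mod 1197).
  Combine with x ≡ 3 (mod 4); new modulus lcm = 4788.
    Write x = 32 + 1197·t and substitute into x ≡ 3 (mod 4): 1197·t ≡ 3 − 32 = -29 (mod 4).
    Reduce coefficients mod 4: 1·t ≡ 3 (mod 4).
    So t ≡ 3 (mod 4).
    Then x = 32 + 1197·3 = 3623, valid modulo lcm(1197, 4) = 4788: x ≡ 3623 (mod 4788).
  Combine with x ≡ 0 (mod 11); new modulus lcm = 52668.
    Write x = 3623 + 4788·t and substitute into x ≡ 0 (mod 11): 4788·t ≡ 0 − 3623 = -3623 (mod 11).
    Reduce coefficients mod 11: 3·t ≡ 7 (mod 11).
    The inverse of 3 mod 11 is 4 (since 3·4 = 12 = 1·11 + 1), so t ≡ 4·7 = 28 ≡ 6 (mod 11).
    Then x = 3623 + 4788·6 = 32351, valid modulo lcm(4788, 11) = 52668: x ≡ 32351 (mod 52668).
Verify against each original: 32351 mod 9 = 5, 32351 mod 19 = 13, 32351 mod 7 = 4, 32351 mod 4 = 3, 32351 mod 11 = 0.

x ≡ 32351 (mod 52668).


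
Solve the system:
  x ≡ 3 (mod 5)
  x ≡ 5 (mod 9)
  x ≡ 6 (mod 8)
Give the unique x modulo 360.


Moduli 5, 9, 8 are pairwise coprime; by CRT there is a unique solution modulo M = 5 · 9 · 8 = 360.
Solve pairwise, accumulating the modulus:
  Start with x ≡ 3 (mod 5).
  Combine with x ≡ 5 (mod 9): since gcd(5, 9) = 1, we get a unique residue mod 45.
    Write x = 3 + 5·t and substitute into x ≡ 5 (mod 9): 5·t ≡ 5 − 3 = 2 (mod 9).
    The inverse of 5 mod 9 is 2 (since 5·2 = 10 = 1·9 + 1), so t ≡ 2·2 = 4 ≡ 4 (mod 9).
    Then x = 3 + 5·4 = 23, valid modulo lcm(5, 9) = 45: x ≡ 23 (mod 45).
  Combine with x ≡ 6 (mod 8): since gcd(45, 8) = 1, we get a unique residue mod 360.
    Write x = 23 + 45·t and substitute into x ≡ 6 (mod 8): 45·t ≡ 6 − 23 = -17 (mod 8).
    Reduce coefficients mod 8: 5·t ≡ 7 (mod 8).
    The inverse of 5 mod 8 is 5 (since 5·5 = 25 = 3·8 + 1), so t ≡ 5·7 = 35 ≡ 3 (mod 8).
    Then x = 23 + 45·3 = 158, valid modulo lcm(45, 8) = 360: x ≡ 158 (mod 360).
Verify: 158 mod 5 = 3 ✓, 158 mod 9 = 5 ✓, 158 mod 8 = 6 ✓.

x ≡ 158 (mod 360).


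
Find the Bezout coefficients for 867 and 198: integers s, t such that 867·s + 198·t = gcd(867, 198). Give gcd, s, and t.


Euclidean algorithm on (867, 198) — divide until remainder is 0:
  867 = 4 · 198 + 75
  198 = 2 · 75 + 48
  75 = 1 · 48 + 27
  48 = 1 · 27 + 21
  27 = 1 · 21 + 6
  21 = 3 · 6 + 3
  6 = 2 · 3 + 0
gcd(867, 198) = 3.
Track Bezout coefficients alongside the remainders: start with r₀ = 867 = a·1 + b·0 (s = 1, t = 0) and r₁ = 198 = a·0 + b·1 (s = 0, t = 1); each new remainder r_{k+1} = r_{k-1} − q_k·r_k inherits s_{k+1} = s_{k-1} − q_k·s_k, t_{k+1} = t_{k-1} − q_k·t_k, so r_k = a·s_k + b·t_k at every step:
  q = 4: r = 75, s = 1 − 4·0 = 1, t = 0 − 4·1 = -4  (check: 867·1 + 198·(-4) = 75)
  q = 2: r = 48, s = 0 − 2·1 = -2, t = 1 − 2·(-4) = 9  (check: 867·(-2) + 198·9 = 48)
  q = 1: r = 27, s = 1 − 1·(-2) = 3, t = -4 − 1·9 = -13  (check: 867·3 + 198·(-13) = 27)
  q = 1: r = 21, s = -2 − 1·3 = -5, t = 9 − 1·(-13) = 22  (check: 867·(-5) + 198·22 = 21)
  q = 1: r = 6, s = 3 − 1·(-5) = 8, t = -13 − 1·22 = -35  (check: 867·8 + 198·(-35) = 6)
  q = 3: r = 3, s = -5 − 3·8 = -29, t = 22 − 3·(-35) = 127  (check: 867·(-29) + 198·127 = 3)
The row with r = 3 (the gcd) gives the Bezout coefficients s = -29, t = 127.
Result: 867 · (-29) + 198 · (127) = 3.

gcd(867, 198) = 3; s = -29, t = 127 (check: 867·(-29) + 198·127 = 3).


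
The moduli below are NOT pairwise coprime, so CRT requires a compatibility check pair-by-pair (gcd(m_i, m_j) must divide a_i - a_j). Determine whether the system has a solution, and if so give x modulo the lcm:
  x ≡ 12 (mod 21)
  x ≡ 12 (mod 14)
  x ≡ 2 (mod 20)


Moduli 21, 14, 20 are not pairwise coprime, so CRT works modulo lcm(m_i) when all pairwise compatibility conditions hold.
Pairwise compatibility: gcd(m_i, m_j) must divide a_i - a_j for every pair.
Merge one congruence at a time:
  Start: x ≡ 12 (mod 21).
  Combine with x ≡ 12 (mod 14): gcd(21, 14) = 7; 12 - 12 = 0, which IS divisible by 7, so compatible.
    Write x = 12 + 21·t and substitute into x ≡ 12 (mod 14): 21·t ≡ 12 − 12 = 0 (mod 14).
    Divide the congruence (and modulus) by g = 7: 3·t ≡ 0 (mod 2).
    Reduce coefficients mod 2: 1·t ≡ 0 (mod 2).
    So t ≡ 0 (mod 2).
    Then x = 12 + 21·0 = 12, valid modulo lcm(21, 14) = 42: x ≡ 12 (mod 42).
  Combine with x ≡ 2 (mod 20): gcd(42, 20) = 2; 2 - 12 = -10, which IS divisible by 2, so compatible.
    Write x = 12 + 42·t and substitute into x ≡ 2 (mod 20): 42·t ≡ 2 − 12 = -10 (mod 20).
    Divide the congruence (and modulus) by g = 2: 21·t ≡ -5 (mod 10).
    Reduce coefficients mod 10: 1·t ≡ 5 (mod 10).
    So t ≡ 5 (mod 10).
    Then x = 12 + 42·5 = 222, valid modulo lcm(42, 20) = 420: x ≡ 222 (mod 420).
Verify: 222 mod 21 = 12, 222 mod 14 = 12, 222 mod 20 = 2.

x ≡ 222 (mod 420).


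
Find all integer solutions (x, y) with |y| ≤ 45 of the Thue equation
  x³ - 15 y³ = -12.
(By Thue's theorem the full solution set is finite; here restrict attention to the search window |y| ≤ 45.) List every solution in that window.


The equation is x³ - 15y³ = -12. For fixed y, x³ = 15·y³ − 12, so a solution requires the RHS to be a perfect cube.
Strategy: iterate y from -45 to 45, compute RHS = 15·y³ − 12, and check whether it is a (positive or negative) perfect cube.
Check small values of y:
  y = 0: RHS = -12 is not a perfect cube.
  y = 1: RHS = 3 is not a perfect cube.
  y = -1: RHS = -27 = (-3)³ ⇒ x = -3 works.
  y = 2: RHS = 108 is not a perfect cube.
  y = -2: RHS = -132 is not a perfect cube.
  y = 3: RHS = 393 is not a perfect cube.
  y = -3: RHS = -417 is not a perfect cube.
Continuing the search up to |y| = 45 finds no further solutions beyond those listed.
Collected solutions: (-3, -1).

Solutions (with |y| ≤ 45): (-3, -1).


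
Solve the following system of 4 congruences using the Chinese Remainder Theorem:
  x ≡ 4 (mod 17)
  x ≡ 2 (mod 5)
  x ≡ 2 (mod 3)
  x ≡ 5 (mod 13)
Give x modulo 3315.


Product of moduli M = 17 · 5 · 3 · 13 = 3315.
Merge one congruence at a time:
  Start: x ≡ 4 (mod 17).
  Combine with x ≡ 2 (mod 5); new modulus lcm = 85.
    Write x = 4 + 17·t and substitute into x ≡ 2 (mod 5): 17·t ≡ 2 − 4 = -2 (mod 5).
    Reduce coefficients mod 5: 2·t ≡ 3 (mod 5).
    The inverse of 2 mod 5 is 3 (since 2·3 = 6 = 1·5 + 1), so t ≡ 3·3 = 9 ≡ 4 (mod 5).
    Then x = 4 + 17·4 = 72, valid modulo lcm(17, 5) = 85: x ≡ 72 (mod 85).
  Combine with x ≡ 2 (mod 3); new modulus lcm = 255.
    Write x = 72 + 85·t and substitute into x ≡ 2 (mod 3): 85·t ≡ 2 − 72 = -70 (mod 3).
    Reduce coefficients mod 3: 1·t ≡ 2 (mod 3).
    So t ≡ 2 (mod 3).
    Then x = 72 + 85·2 = 242, valid modulo lcm(85, 3) = 255: x ≡ 242 (mod 255).
  Combine with x ≡ 5 (mod 13); new modulus lcm = 3315.
    Write x = 242 + 255·t and substitute into x ≡ 5 (mod 13): 255·t ≡ 5 − 242 = -237 (mod 13).
    Reduce coefficients mod 13: 8·t ≡ 10 (mod 13).
    The inverse of 8 mod 13 is 5 (since 8·5 = 40 = 3·13 + 1), so t ≡ 5·10 = 50 ≡ 11 (mod 13).
    Then x = 242 + 255·11 = 3047, valid modulo lcm(255, 13) = 3315: x ≡ 3047 (mod 3315).
Verify against each original: 3047 mod 17 = 4, 3047 mod 5 = 2, 3047 mod 3 = 2, 3047 mod 13 = 5.

x ≡ 3047 (mod 3315).


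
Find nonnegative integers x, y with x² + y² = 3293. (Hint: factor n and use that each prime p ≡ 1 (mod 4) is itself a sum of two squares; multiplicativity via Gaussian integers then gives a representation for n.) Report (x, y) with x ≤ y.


Step 1: Factor n = 3293 = 37 · 89.
Step 2: Check the mod-4 condition on each prime factor: 37 ≡ 1 (mod 4), exponent 1; 89 ≡ 1 (mod 4), exponent 1.
All primes ≡ 3 (mod 4) appear to even exponent (or don't appear), so by the two-squares theorem n IS expressible as a sum of two squares.
Step 3: Build a representation. Here n = 37 · 89 is a product of primes ≡ 1 (mod 4). Each prime p ≡ 1 (mod 4) is itself a sum of two squares; find a² by testing p − a² for a perfect square:
  37: 37 − 1² = 36 = 6² ⇒ 37 = 1² + 6².
  89: 89 − 1² = 88, 89 − 2² = 85, 89 − 3² = 80, 89 − 4² = 73, 89 − 5² = 64 = 8² ⇒ 89 = 5² + 8².
  Combine using the Brahmagupta–Fibonacci identity (a² + b²)(c² + d²) = (ac − bd)² + (ad + bc)² = (ac + bd)² + (ad − bc)²:
  37 · 89 = 3293: from (1² + 6²)(5² + 8²), take (1·5 − 6·8, 1·8 + 6·5) = (5 − 48, 8 + 30) = (-43, 38); dropping signs (only squares matter) gives (43, 38); check 43² + 38² = 1849 + 1444 = 3293 ✓.
Step 4: Order so x ≤ y and verify: 38² + 43² = 1444 + 1849 = 3293 = n. ✓

n = 3293 = 38² + 43² (one valid representation with x ≤ y).


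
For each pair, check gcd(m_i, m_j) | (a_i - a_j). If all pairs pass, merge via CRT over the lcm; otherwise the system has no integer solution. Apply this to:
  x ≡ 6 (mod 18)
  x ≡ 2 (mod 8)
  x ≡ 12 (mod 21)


Moduli 18, 8, 21 are not pairwise coprime, so CRT works modulo lcm(m_i) when all pairwise compatibility conditions hold.
Pairwise compatibility: gcd(m_i, m_j) must divide a_i - a_j for every pair.
Merge one congruence at a time:
  Start: x ≡ 6 (mod 18).
  Combine with x ≡ 2 (mod 8): gcd(18, 8) = 2; 2 - 6 = -4, which IS divisible by 2, so compatible.
    Write x = 6 + 18·t and substitute into x ≡ 2 (mod 8): 18·t ≡ 2 − 6 = -4 (mod 8).
    Divide the congruence (and modulus) by g = 2: 9·t ≡ -2 (mod 4).
    Reduce coefficients mod 4: 1·t ≡ 2 (mod 4).
    So t ≡ 2 (mod 4).
    Then x = 6 + 18·2 = 42, valid modulo lcm(18, 8) = 72: x ≡ 42 (mod 72).
  Combine with x ≡ 12 (mod 21): gcd(72, 21) = 3; 12 - 42 = -30, which IS divisible by 3, so compatible.
    Write x = 42 + 72·t and substitute into x ≡ 12 (mod 21): 72·t ≡ 12 − 42 = -30 (mod 21).
    Divide the congruence (and modulus) by g = 3: 24·t ≡ -10 (mod 7).
    Reduce coefficients mod 7: 3·t ≡ 4 (mod 7).
    The inverse of 3 mod 7 is 5 (since 3·5 = 15 = 2·7 + 1), so t ≡ 5·4 = 20 ≡ 6 (mod 7).
    Then x = 42 + 72·6 = 474, valid modulo lcm(72, 21) = 504: x ≡ 474 (mod 504).
Verify: 474 mod 18 = 6, 474 mod 8 = 2, 474 mod 21 = 12.

x ≡ 474 (mod 504).


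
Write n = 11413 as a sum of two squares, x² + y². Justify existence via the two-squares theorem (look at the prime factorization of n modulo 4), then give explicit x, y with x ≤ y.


Step 1: Factor n = 11413 = 101 · 113.
Step 2: Check the mod-4 condition on each prime factor: 101 ≡ 1 (mod 4), exponent 1; 113 ≡ 1 (mod 4), exponent 1.
All primes ≡ 3 (mod 4) appear to even exponent (or don't appear), so by the two-squares theorem n IS expressible as a sum of two squares.
Step 3: Build a representation. Here n = 101 · 113 is a product of primes ≡ 1 (mod 4). Each prime p ≡ 1 (mod 4) is itself a sum of two squares; find a² by testing p − a² for a perfect square:
  101: 101 − 1² = 100 = 10² ⇒ 101 = 1² + 10².
  113: 113 − 1² = 112, 113 − 2² = 109, 113 − 3² = 104, 113 − 4² = 97, 113 − 5² = 88, 113 − 6² = 77, 113 − 7² = 64 = 8² ⇒ 113 = 7² + 8².
  Combine using the Brahmagupta–Fibonacci identity (a² + b²)(c² + d²) = (ac − bd)² + (ad + bc)² = (ac + bd)² + (ad − bc)²:
  101 · 113 = 11413: from (1² + 10²)(7² + 8²), take (1·7 − 10·8, 1·8 + 10·7) = (7 − 80, 8 + 70) = (-73, 78); dropping signs (only squares matter) gives (73, 78); check 73² + 78² = 5329 + 6084 = 11413 ✓.
Step 4: Order so x ≤ y and verify: 73² + 78² = 5329 + 6084 = 11413 = n. ✓

n = 11413 = 73² + 78² (one valid representation with x ≤ y).


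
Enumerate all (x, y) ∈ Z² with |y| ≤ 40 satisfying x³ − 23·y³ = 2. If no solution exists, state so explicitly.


The equation is x³ - 23y³ = 2. For fixed y, x³ = 23·y³ + 2, so a solution requires the RHS to be a perfect cube.
Strategy: iterate y from -40 to 40, compute RHS = 23·y³ + 2, and check whether it is a (positive or negative) perfect cube.
Check small values of y:
  y = 0: RHS = 2 is not a perfect cube.
  y = 1: RHS = 25 is not a perfect cube.
  y = -1: RHS = -21 is not a perfect cube.
  y = 2: RHS = 186 is not a perfect cube.
  y = -2: RHS = -182 is not a perfect cube.
  y = 3: RHS = 623 is not a perfect cube.
  y = -3: RHS = -619 is not a perfect cube.
Continuing the search up to |y| = 40 finds no solutions either.
No (x, y) in the scanned range satisfies the equation.

No integer solutions with |y| ≤ 40.


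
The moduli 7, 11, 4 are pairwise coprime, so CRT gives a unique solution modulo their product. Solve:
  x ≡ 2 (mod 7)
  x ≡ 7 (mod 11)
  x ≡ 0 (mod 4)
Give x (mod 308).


Moduli 7, 11, 4 are pairwise coprime; by CRT there is a unique solution modulo M = 7 · 11 · 4 = 308.
Solve pairwise, accumulating the modulus:
  Start with x ≡ 2 (mod 7).
  Combine with x ≡ 7 (mod 11): since gcd(7, 11) = 1, we get a unique residue mod 77.
    Write x = 2 + 7·t and substitute into x ≡ 7 (mod 11): 7·t ≡ 7 − 2 = 5 (mod 11).
    The inverse of 7 mod 11 is 8 (since 7·8 = 56 = 5·11 + 1), so t ≡ 8·5 = 40 ≡ 7 (mod 11).
    Then x = 2 + 7·7 = 51, valid modulo lcm(7, 11) = 77: x ≡ 51 (mod 77).
  Combine with x ≡ 0 (mod 4): since gcd(77, 4) = 1, we get a unique residue mod 308.
    Write x = 51 + 77·t and substitute into x ≡ 0 (mod 4): 77·t ≡ 0 − 51 = -51 (mod 4).
    Reduce coefficients mod 4: 1·t ≡ 1 (mod 4).
    So t ≡ 1 (mod 4).
    Then x = 51 + 77·1 = 128, valid modulo lcm(77, 4) = 308: x ≡ 128 (mod 308).
Verify: 128 mod 7 = 2 ✓, 128 mod 11 = 7 ✓, 128 mod 4 = 0 ✓.

x ≡ 128 (mod 308).


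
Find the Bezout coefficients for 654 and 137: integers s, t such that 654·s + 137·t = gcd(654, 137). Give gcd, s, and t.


Euclidean algorithm on (654, 137) — divide until remainder is 0:
  654 = 4 · 137 + 106
  137 = 1 · 106 + 31
  106 = 3 · 31 + 13
  31 = 2 · 13 + 5
  13 = 2 · 5 + 3
  5 = 1 · 3 + 2
  3 = 1 · 2 + 1
  2 = 2 · 1 + 0
gcd(654, 137) = 1.
Track Bezout coefficients alongside the remainders: start with r₀ = 654 = a·1 + b·0 (s = 1, t = 0) and r₁ = 137 = a·0 + b·1 (s = 0, t = 1); each new remainder r_{k+1} = r_{k-1} − q_k·r_k inherits s_{k+1} = s_{k-1} − q_k·s_k, t_{k+1} = t_{k-1} − q_k·t_k, so r_k = a·s_k + b·t_k at every step:
  q = 4: r = 106, s = 1 − 4·0 = 1, t = 0 − 4·1 = -4  (check: 654·1 + 137·(-4) = 106)
  q = 1: r = 31, s = 0 − 1·1 = -1, t = 1 − 1·(-4) = 5  (check: 654·(-1) + 137·5 = 31)
  q = 3: r = 13, s = 1 − 3·(-1) = 4, t = -4 − 3·5 = -19  (check: 654·4 + 137·(-19) = 13)
  q = 2: r = 5, s = -1 − 2·4 = -9, t = 5 − 2·(-19) = 43  (check: 654·(-9) + 137·43 = 5)
  q = 2: r = 3, s = 4 − 2·(-9) = 22, t = -19 − 2·43 = -105  (check: 654·22 + 137·(-105) = 3)
  q = 1: r = 2, s = -9 − 1·22 = -31, t = 43 − 1·(-105) = 148  (check: 654·(-31) + 137·148 = 2)
  q = 1: r = 1, s = 22 − 1·(-31) = 53, t = -105 − 1·148 = -253  (check: 654·53 + 137·(-253) = 1)
The row with r = 1 (the gcd) gives the Bezout coefficients s = 53, t = -253.
Result: 654 · (53) + 137 · (-253) = 1.

gcd(654, 137) = 1; s = 53, t = -253 (check: 654·53 + 137·(-253) = 1).


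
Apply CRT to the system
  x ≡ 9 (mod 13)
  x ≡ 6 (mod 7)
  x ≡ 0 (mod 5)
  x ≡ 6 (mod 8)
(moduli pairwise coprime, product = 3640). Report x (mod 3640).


Product of moduli M = 13 · 7 · 5 · 8 = 3640.
Merge one congruence at a time:
  Start: x ≡ 9 (mod 13).
  Combine with x ≡ 6 (mod 7); new modulus lcm = 91.
    Write x = 9 + 13·t and substitute into x ≡ 6 (mod 7): 13·t ≡ 6 − 9 = -3 (mod 7).
    Reduce coefficients mod 7: 6·t ≡ 4 (mod 7).
    The inverse of 6 mod 7 is 6 (since 6·6 = 36 = 5·7 + 1), so t ≡ 6·4 = 24 ≡ 3 (mod 7).
    Then x = 9 + 13·3 = 48, valid modulo lcm(13, 7) = 91: x ≡ 48 (mod 91).
  Combine with x ≡ 0 (mod 5); new modulus lcm = 455.
    Write x = 48 + 91·t and substitute into x ≡ 0 (mod 5): 91·t ≡ 0 − 48 = -48 (mod 5).
    Reduce coefficients mod 5: 1·t ≡ 2 (mod 5).
    So t ≡ 2 (mod 5).
    Then x = 48 + 91·2 = 230, valid modulo lcm(91, 5) = 455: x ≡ 230 (mod 455).
  Combine with x ≡ 6 (mod 8); new modulus lcm = 3640.
    Write x = 230 + 455·t and substitute into x ≡ 6 (mod 8): 455·t ≡ 6 − 230 = -224 (mod 8).
    Reduce coefficients mod 8: 7·t ≡ 0 (mod 8).
    The inverse of 7 mod 8 is 7 (since 7·7 = 49 = 6·8 + 1), so t ≡ 7·0 = 0 ≡ 0 (mod 8).
    Then x = 230 + 455·0 = 230, valid modulo lcm(455, 8) = 3640: x ≡ 230 (mod 3640).
Verify against each original: 230 mod 13 = 9, 230 mod 7 = 6, 230 mod 5 = 0, 230 mod 8 = 6.

x ≡ 230 (mod 3640).


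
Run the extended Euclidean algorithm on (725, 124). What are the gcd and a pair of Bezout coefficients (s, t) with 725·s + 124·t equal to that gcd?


Euclidean algorithm on (725, 124) — divide until remainder is 0:
  725 = 5 · 124 + 105
  124 = 1 · 105 + 19
  105 = 5 · 19 + 10
  19 = 1 · 10 + 9
  10 = 1 · 9 + 1
  9 = 9 · 1 + 0
gcd(725, 124) = 1.
Track Bezout coefficients alongside the remainders: start with r₀ = 725 = a·1 + b·0 (s = 1, t = 0) and r₁ = 124 = a·0 + b·1 (s = 0, t = 1); each new remainder r_{k+1} = r_{k-1} − q_k·r_k inherits s_{k+1} = s_{k-1} − q_k·s_k, t_{k+1} = t_{k-1} − q_k·t_k, so r_k = a·s_k + b·t_k at every step:
  q = 5: r = 105, s = 1 − 5·0 = 1, t = 0 − 5·1 = -5  (check: 725·1 + 124·(-5) = 105)
  q = 1: r = 19, s = 0 − 1·1 = -1, t = 1 − 1·(-5) = 6  (check: 725·(-1) + 124·6 = 19)
  q = 5: r = 10, s = 1 − 5·(-1) = 6, t = -5 − 5·6 = -35  (check: 725·6 + 124·(-35) = 10)
  q = 1: r = 9, s = -1 − 1·6 = -7, t = 6 − 1·(-35) = 41  (check: 725·(-7) + 124·41 = 9)
  q = 1: r = 1, s = 6 − 1·(-7) = 13, t = -35 − 1·41 = -76  (check: 725·13 + 124·(-76) = 1)
The row with r = 1 (the gcd) gives the Bezout coefficients s = 13, t = -76.
Result: 725 · (13) + 124 · (-76) = 1.

gcd(725, 124) = 1; s = 13, t = -76 (check: 725·13 + 124·(-76) = 1).


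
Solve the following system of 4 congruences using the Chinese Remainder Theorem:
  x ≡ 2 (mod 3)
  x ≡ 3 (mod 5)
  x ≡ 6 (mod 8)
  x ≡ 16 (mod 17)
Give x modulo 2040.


Product of moduli M = 3 · 5 · 8 · 17 = 2040.
Merge one congruence at a time:
  Start: x ≡ 2 (mod 3).
  Combine with x ≡ 3 (mod 5); new modulus lcm = 15.
    Write x = 2 + 3·t and substitute into x ≡ 3 (mod 5): 3·t ≡ 3 − 2 = 1 (mod 5).
    The inverse of 3 mod 5 is 2 (since 3·2 = 6 = 1·5 + 1), so t ≡ 2·1 = 2 ≡ 2 (mod 5).
    Then x = 2 + 3·2 = 8, valid modulo lcm(3, 5) = 15: x ≡ 8 (mod 15).
  Combine with x ≡ 6 (mod 8); new modulus lcm = 120.
    Write x = 8 + 15·t and substitute into x ≡ 6 (mod 8): 15·t ≡ 6 − 8 = -2 (mod 8).
    Reduce coefficients mod 8: 7·t ≡ 6 (mod 8).
    The inverse of 7 mod 8 is 7 (since 7·7 = 49 = 6·8 + 1), so t ≡ 7·6 = 42 ≡ 2 (mod 8).
    Then x = 8 + 15·2 = 38, valid modulo lcm(15, 8) = 120: x ≡ 38 (mod 120).
  Combine with x ≡ 16 (mod 17); new modulus lcm = 2040.
    Write x = 38 + 120·t and substitute into x ≡ 16 (mod 17): 120·t ≡ 16 − 38 = -22 (mod 17).
    Reduce coefficients mod 17: 1·t ≡ 12 (mod 17).
    So t ≡ 12 (mod 17).
    Then x = 38 + 120·12 = 1478, valid modulo lcm(120, 17) = 2040: x ≡ 1478 (mod 2040).
Verify against each original: 1478 mod 3 = 2, 1478 mod 5 = 3, 1478 mod 8 = 6, 1478 mod 17 = 16.

x ≡ 1478 (mod 2040).


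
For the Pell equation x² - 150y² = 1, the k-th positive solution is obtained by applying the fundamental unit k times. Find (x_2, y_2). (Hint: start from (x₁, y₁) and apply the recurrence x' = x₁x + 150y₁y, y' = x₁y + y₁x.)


Step 1: Find the fundamental solution (x₁, y₁) of x² - 150y² = 1.
  Expand √150 as a continued fraction. a₀ = ⌊√150⌋ = 12; iterate m_{k+1} = d_k·a_k − m_k, d_{k+1} = (150 − m_{k+1}²)/d_k, a_{k+1} = ⌊(a₀ + m_{k+1})/d_{k+1}⌋ (starting m₀ = 0, d₀ = 1), with convergents p_k = a_k·p_{k-1} + p_{k-2}, q_k = a_k·q_{k-1} + q_{k-2} (p₋₁ = 1, q₋₁ = 0):
  k = 0: a₀ = 12; p₀/q₀ = 12/1; p₀² − 150·q₀² = 144 − 150 = -6.
  k = 1: m = 12, d = 6, a = ⌊(12 + 12)/6⌋ = 4; p/q = (4·12 + 1)/(4·1 + 0) = 49/4; p² − 150·q² = 2401 − 2400 = 1.
  The first convergent with p² − 150·q² = 1 gives the fundamental solution (x₁, y₁) = (49, 4).
Step 2: Apply the recurrence (x_{n+1}, y_{n+1}) = (x₁x_n + 150y₁y_n, x₁y_n + y₁x_n) repeatedly.
  From (x_1, y_1) = (49, 4): x_2 = 49·49 + 150·4·4 = 4801; y_2 = 49·4 + 4·49 = 392.
Step 3: Verify x_2² - 150·y_2² = 23049601 - 23049600 = 1 (should be 1). ✓

(x_1, y_1) = (49, 4); (x_2, y_2) = (4801, 392).


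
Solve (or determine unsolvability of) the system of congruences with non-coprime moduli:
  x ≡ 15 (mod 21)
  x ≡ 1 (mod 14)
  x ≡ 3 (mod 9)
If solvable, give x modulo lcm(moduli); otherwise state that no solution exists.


Moduli 21, 14, 9 are not pairwise coprime, so CRT works modulo lcm(m_i) when all pairwise compatibility conditions hold.
Pairwise compatibility: gcd(m_i, m_j) must divide a_i - a_j for every pair.
Merge one congruence at a time:
  Start: x ≡ 15 (mod 21).
  Combine with x ≡ 1 (mod 14): gcd(21, 14) = 7; 1 - 15 = -14, which IS divisible by 7, so compatible.
    Write x = 15 + 21·t and substitute into x ≡ 1 (mod 14): 21·t ≡ 1 − 15 = -14 (mod 14).
    Divide the congruence (and modulus) by g = 7: 3·t ≡ -2 (mod 2).
    Reduce coefficients mod 2: 1·t ≡ 0 (mod 2).
    So t ≡ 0 (mod 2).
    Then x = 15 + 21·0 = 15, valid modulo lcm(21, 14) = 42: x ≡ 15 (mod 42).
  Combine with x ≡ 3 (mod 9): gcd(42, 9) = 3; 3 - 15 = -12, which IS divisible by 3, so compatible.
    Write x = 15 + 42·t and substitute into x ≡ 3 (mod 9): 42·t ≡ 3 − 15 = -12 (mod 9).
    Divide the congruence (and modulus) by g = 3: 14·t ≡ -4 (mod 3).
    Reduce coefficients mod 3: 2·t ≡ 2 (mod 3).
    The inverse of 2 mod 3 is 2 (since 2·2 = 4 = 1·3 + 1), so t ≡ 2·2 = 4 ≡ 1 (mod 3).
    Then x = 15 + 42·1 = 57, valid modulo lcm(42, 9) = 126: x ≡ 57 (mod 126).
Verify: 57 mod 21 = 15, 57 mod 14 = 1, 57 mod 9 = 3.

x ≡ 57 (mod 126).


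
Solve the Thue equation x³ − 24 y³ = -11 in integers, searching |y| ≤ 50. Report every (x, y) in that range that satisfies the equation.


The equation is x³ - 24y³ = -11. For fixed y, x³ = 24·y³ − 11, so a solution requires the RHS to be a perfect cube.
Strategy: iterate y from -50 to 50, compute RHS = 24·y³ − 11, and check whether it is a (positive or negative) perfect cube.
Check small values of y:
  y = 0: RHS = -11 is not a perfect cube.
  y = 1: RHS = 13 is not a perfect cube.
  y = -1: RHS = -35 is not a perfect cube.
  y = 2: RHS = 181 is not a perfect cube.
  y = -2: RHS = -203 is not a perfect cube.
  y = 3: RHS = 637 is not a perfect cube.
  y = -3: RHS = -659 is not a perfect cube.
Continuing the search up to |y| = 50 finds no solutions either.
No (x, y) in the scanned range satisfies the equation.

No integer solutions with |y| ≤ 50.


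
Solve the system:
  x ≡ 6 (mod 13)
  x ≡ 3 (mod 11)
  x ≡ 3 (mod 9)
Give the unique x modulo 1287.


Moduli 13, 11, 9 are pairwise coprime; by CRT there is a unique solution modulo M = 13 · 11 · 9 = 1287.
Solve pairwise, accumulating the modulus:
  Start with x ≡ 6 (mod 13).
  Combine with x ≡ 3 (mod 11): since gcd(13, 11) = 1, we get a unique residue mod 143.
    Write x = 6 + 13·t and substitute into x ≡ 3 (mod 11): 13·t ≡ 3 − 6 = -3 (mod 11).
    Reduce coefficients mod 11: 2·t ≡ 8 (mod 11).
    The inverse of 2 mod 11 is 6 (since 2·6 = 12 = 1·11 + 1), so t ≡ 6·8 = 48 ≡ 4 (mod 11).
    Then x = 6 + 13·4 = 58, valid modulo lcm(13, 11) = 143: x ≡ 58 (mod 143).
  Combine with x ≡ 3 (mod 9): since gcd(143, 9) = 1, we get a unique residue mod 1287.
    Write x = 58 + 143·t and substitute into x ≡ 3 (mod 9): 143·t ≡ 3 − 58 = -55 (mod 9).
    Reduce coefficients mod 9: 8·t ≡ 8 (mod 9).
    The inverse of 8 mod 9 is 8 (since 8·8 = 64 = 7·9 + 1), so t ≡ 8·8 = 64 ≡ 1 (mod 9).
    Then x = 58 + 143·1 = 201, valid modulo lcm(143, 9) = 1287: x ≡ 201 (mod 1287).
Verify: 201 mod 13 = 6 ✓, 201 mod 11 = 3 ✓, 201 mod 9 = 3 ✓.

x ≡ 201 (mod 1287).


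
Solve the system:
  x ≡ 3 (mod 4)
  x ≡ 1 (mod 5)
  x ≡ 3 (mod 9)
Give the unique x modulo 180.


Moduli 4, 5, 9 are pairwise coprime; by CRT there is a unique solution modulo M = 4 · 5 · 9 = 180.
Solve pairwise, accumulating the modulus:
  Start with x ≡ 3 (mod 4).
  Combine with x ≡ 1 (mod 5): since gcd(4, 5) = 1, we get a unique residue mod 20.
    Write x = 3 + 4·t and substitute into x ≡ 1 (mod 5): 4·t ≡ 1 − 3 = -2 (mod 5).
    Reduce coefficients mod 5: 4·t ≡ 3 (mod 5).
    The inverse of 4 mod 5 is 4 (since 4·4 = 16 = 3·5 + 1), so t ≡ 4·3 = 12 ≡ 2 (mod 5).
    Then x = 3 + 4·2 = 11, valid modulo lcm(4, 5) = 20: x ≡ 11 (mod 20).
  Combine with x ≡ 3 (mod 9): since gcd(20, 9) = 1, we get a unique residue mod 180.
    Write x = 11 + 20·t and substitute into x ≡ 3 (mod 9): 20·t ≡ 3 − 11 = -8 (mod 9).
    Reduce coefficients mod 9: 2·t ≡ 1 (mod 9).
    The inverse of 2 mod 9 is 5 (since 2·5 = 10 = 1·9 + 1), so t ≡ 5·1 = 5 ≡ 5 (mod 9).
    Then x = 11 + 20·5 = 111, valid modulo lcm(20, 9) = 180: x ≡ 111 (mod 180).
Verify: 111 mod 4 = 3 ✓, 111 mod 5 = 1 ✓, 111 mod 9 = 3 ✓.

x ≡ 111 (mod 180).


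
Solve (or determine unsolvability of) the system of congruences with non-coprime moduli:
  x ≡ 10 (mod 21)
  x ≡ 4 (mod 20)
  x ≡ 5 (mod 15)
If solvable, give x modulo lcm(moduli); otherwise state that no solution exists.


Moduli 21, 20, 15 are not pairwise coprime, so CRT works modulo lcm(m_i) when all pairwise compatibility conditions hold.
Pairwise compatibility: gcd(m_i, m_j) must divide a_i - a_j for every pair.
Merge one congruence at a time:
  Start: x ≡ 10 (mod 21).
  Combine with x ≡ 4 (mod 20): gcd(21, 20) = 1; 4 - 10 = -6, which IS divisible by 1, so compatible.
    Write x = 10 + 21·t and substitute into x ≡ 4 (mod 20): 21·t ≡ 4 − 10 = -6 (mod 20).
    Reduce coefficients mod 20: 1·t ≡ 14 (mod 20).
    So t ≡ 14 (mod 20).
    Then x = 10 + 21·14 = 304, valid modulo lcm(21, 20) = 420: x ≡ 304 (mod 420).
  Combine with x ≡ 5 (mod 15): gcd(420, 15) = 15, and 5 - 304 = -299 is NOT divisible by 15.
    ⇒ system is inconsistent (no integer solution).

No solution (the system is inconsistent).


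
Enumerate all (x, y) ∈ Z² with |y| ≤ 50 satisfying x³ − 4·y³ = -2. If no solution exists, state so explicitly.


The equation is x³ - 4y³ = -2. For fixed y, x³ = 4·y³ − 2, so a solution requires the RHS to be a perfect cube.
Strategy: iterate y from -50 to 50, compute RHS = 4·y³ − 2, and check whether it is a (positive or negative) perfect cube.
Check small values of y:
  y = 0: RHS = -2 is not a perfect cube.
  y = 1: RHS = 2 is not a perfect cube.
  y = -1: RHS = -6 is not a perfect cube.
  y = 2: RHS = 30 is not a perfect cube.
  y = -2: RHS = -34 is not a perfect cube.
  y = 3: RHS = 106 is not a perfect cube.
  y = -3: RHS = -110 is not a perfect cube.
Continuing the search up to |y| = 50 finds no solutions either.
No (x, y) in the scanned range satisfies the equation.

No integer solutions with |y| ≤ 50.


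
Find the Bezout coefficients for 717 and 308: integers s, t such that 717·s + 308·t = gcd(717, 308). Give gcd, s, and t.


Euclidean algorithm on (717, 308) — divide until remainder is 0:
  717 = 2 · 308 + 101
  308 = 3 · 101 + 5
  101 = 20 · 5 + 1
  5 = 5 · 1 + 0
gcd(717, 308) = 1.
Track Bezout coefficients alongside the remainders: start with r₀ = 717 = a·1 + b·0 (s = 1, t = 0) and r₁ = 308 = a·0 + b·1 (s = 0, t = 1); each new remainder r_{k+1} = r_{k-1} − q_k·r_k inherits s_{k+1} = s_{k-1} − q_k·s_k, t_{k+1} = t_{k-1} − q_k·t_k, so r_k = a·s_k + b·t_k at every step:
  q = 2: r = 101, s = 1 − 2·0 = 1, t = 0 − 2·1 = -2  (check: 717·1 + 308·(-2) = 101)
  q = 3: r = 5, s = 0 − 3·1 = -3, t = 1 − 3·(-2) = 7  (check: 717·(-3) + 308·7 = 5)
  q = 20: r = 1, s = 1 − 20·(-3) = 61, t = -2 − 20·7 = -142  (check: 717·61 + 308·(-142) = 1)
The row with r = 1 (the gcd) gives the Bezout coefficients s = 61, t = -142.
Result: 717 · (61) + 308 · (-142) = 1.

gcd(717, 308) = 1; s = 61, t = -142 (check: 717·61 + 308·(-142) = 1).


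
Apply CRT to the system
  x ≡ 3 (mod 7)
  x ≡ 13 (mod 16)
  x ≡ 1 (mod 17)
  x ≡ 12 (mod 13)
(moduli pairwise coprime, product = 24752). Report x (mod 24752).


Product of moduli M = 7 · 16 · 17 · 13 = 24752.
Merge one congruence at a time:
  Start: x ≡ 3 (mod 7).
  Combine with x ≡ 13 (mod 16); new modulus lcm = 112.
    Write x = 3 + 7·t and substitute into x ≡ 13 (mod 16): 7·t ≡ 13 − 3 = 10 (mod 16).
    The inverse of 7 mod 16 is 7 (since 7·7 = 49 = 3·16 + 1), so t ≡ 7·10 = 70 ≡ 6 (mod 16).
    Then x = 3 + 7·6 = 45, valid modulo lcm(7, 16) = 112: x ≡ 45 (mod 112).
  Combine with x ≡ 1 (mod 17); new modulus lcm = 1904.
    Write x = 45 + 112·t and substitute into x ≡ 1 (mod 17): 112·t ≡ 1 − 45 = -44 (mod 17).
    Reduce coefficients mod 17: 10·t ≡ 7 (mod 17).
    The inverse of 10 mod 17 is 12 (since 10·12 = 120 = 7·17 + 1), so t ≡ 12·7 = 84 ≡ 16 (mod 17).
    Then x = 45 + 112·16 = 1837, valid modulo lcm(112, 17) = 1904: x ≡ 1837 (mod 1904).
  Combine with x ≡ 12 (mod 13); new modulus lcm = 24752.
    Write x = 1837 + 1904·t and substitute into x ≡ 12 (mod 13): 1904·t ≡ 12 − 1837 = -1825 (mod 13).
    Reduce coefficients mod 13: 6·t ≡ 8 (mod 13).
    The inverse of 6 mod 13 is 11 (since 6·11 = 66 = 5·13 + 1), so t ≡ 11·8 = 88 ≡ 10 (mod 13).
    Then x = 1837 + 1904·10 = 20877, valid modulo lcm(1904, 13) = 24752: x ≡ 20877 (mod 24752).
Verify against each original: 20877 mod 7 = 3, 20877 mod 16 = 13, 20877 mod 17 = 1, 20877 mod 13 = 12.

x ≡ 20877 (mod 24752).


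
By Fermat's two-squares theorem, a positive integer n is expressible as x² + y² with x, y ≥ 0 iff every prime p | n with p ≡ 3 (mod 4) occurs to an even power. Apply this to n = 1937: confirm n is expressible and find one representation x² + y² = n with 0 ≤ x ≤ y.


Step 1: Factor n = 1937 = 13 · 149.
Step 2: Check the mod-4 condition on each prime factor: 13 ≡ 1 (mod 4), exponent 1; 149 ≡ 1 (mod 4), exponent 1.
All primes ≡ 3 (mod 4) appear to even exponent (or don't appear), so by the two-squares theorem n IS expressible as a sum of two squares.
Step 3: Build a representation. Here n = 13 · 149 is a product of primes ≡ 1 (mod 4). Each prime p ≡ 1 (mod 4) is itself a sum of two squares; find a² by testing p − a² for a perfect square:
  13: 13 − 1² = 12, 13 − 2² = 9 = 3² ⇒ 13 = 2² + 3².
  149: 149 − 1² = 148, 149 − 2² = 145, 149 − 3² = 140, 149 − 4² = 133, 149 − 5² = 124, 149 − 6² = 113, 149 − 7² = 100 = 10² ⇒ 149 = 7² + 10².
  Combine using the Brahmagupta–Fibonacci identity (a² + b²)(c² + d²) = (ac − bd)² + (ad + bc)² = (ac + bd)² + (ad − bc)²:
  13 · 149 = 1937: from (2² + 3²)(7² + 10²), take (2·7 − 3·10, 2·10 + 3·7) = (14 − 30, 20 + 21) = (-16, 41); dropping signs (only squares matter) gives (16, 41); check 16² + 41² = 256 + 1681 = 1937 ✓.
Step 4: Order so x ≤ y and verify: 16² + 41² = 256 + 1681 = 1937 = n. ✓

n = 1937 = 16² + 41² (one valid representation with x ≤ y).


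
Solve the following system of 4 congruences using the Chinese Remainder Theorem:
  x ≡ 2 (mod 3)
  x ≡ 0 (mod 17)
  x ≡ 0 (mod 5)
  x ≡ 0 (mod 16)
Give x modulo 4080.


Product of moduli M = 3 · 17 · 5 · 16 = 4080.
Merge one congruence at a time:
  Start: x ≡ 2 (mod 3).
  Combine with x ≡ 0 (mod 17); new modulus lcm = 51.
    Write x = 2 + 3·t and substitute into x ≡ 0 (mod 17): 3·t ≡ 0 − 2 = -2 (mod 17).
    Reduce coefficients mod 17: 3·t ≡ 15 (mod 17).
    The inverse of 3 mod 17 is 6 (since 3·6 = 18 = 1·17 + 1), so t ≡ 6·15 = 90 ≡ 5 (mod 17).
    Then x = 2 + 3·5 = 17, valid modulo lcm(3, 17) = 51: x ≡ 17 (mod 51).
  Combine with x ≡ 0 (mod 5); new modulus lcm = 255.
    Write x = 17 + 51·t and substitute into x ≡ 0 (mod 5): 51·t ≡ 0 − 17 = -17 (mod 5).
    Reduce coefficients mod 5: 1·t ≡ 3 (mod 5).
    So t ≡ 3 (mod 5).
    Then x = 17 + 51·3 = 170, valid modulo lcm(51, 5) = 255: x ≡ 170 (mod 255).
  Combine with x ≡ 0 (mod 16); new modulus lcm = 4080.
    Write x = 170 + 255·t and substitute into x ≡ 0 (mod 16): 255·t ≡ 0 − 170 = -170 (mod 16).
    Reduce coefficients mod 16: 15·t ≡ 6 (mod 16).
    The inverse of 15 mod 16 is 15 (since 15·15 = 225 = 14·16 + 1), so t ≡ 15·6 = 90 ≡ 10 (mod 16).
    Then x = 170 + 255·10 = 2720, valid modulo lcm(255, 16) = 4080: x ≡ 2720 (mod 4080).
Verify against each original: 2720 mod 3 = 2, 2720 mod 17 = 0, 2720 mod 5 = 0, 2720 mod 16 = 0.

x ≡ 2720 (mod 4080).


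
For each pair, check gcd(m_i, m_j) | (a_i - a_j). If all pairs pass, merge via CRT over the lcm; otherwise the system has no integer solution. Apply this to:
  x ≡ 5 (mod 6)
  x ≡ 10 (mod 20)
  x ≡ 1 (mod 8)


Moduli 6, 20, 8 are not pairwise coprime, so CRT works modulo lcm(m_i) when all pairwise compatibility conditions hold.
Pairwise compatibility: gcd(m_i, m_j) must divide a_i - a_j for every pair.
Merge one congruence at a time:
  Start: x ≡ 5 (mod 6).
  Combine with x ≡ 10 (mod 20): gcd(6, 20) = 2, and 10 - 5 = 5 is NOT divisible by 2.
    ⇒ system is inconsistent (no integer solution).

No solution (the system is inconsistent).


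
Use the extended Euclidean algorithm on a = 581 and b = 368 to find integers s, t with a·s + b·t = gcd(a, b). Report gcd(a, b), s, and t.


Euclidean algorithm on (581, 368) — divide until remainder is 0:
  581 = 1 · 368 + 213
  368 = 1 · 213 + 155
  213 = 1 · 155 + 58
  155 = 2 · 58 + 39
  58 = 1 · 39 + 19
  39 = 2 · 19 + 1
  19 = 19 · 1 + 0
gcd(581, 368) = 1.
Track Bezout coefficients alongside the remainders: start with r₀ = 581 = a·1 + b·0 (s = 1, t = 0) and r₁ = 368 = a·0 + b·1 (s = 0, t = 1); each new remainder r_{k+1} = r_{k-1} − q_k·r_k inherits s_{k+1} = s_{k-1} − q_k·s_k, t_{k+1} = t_{k-1} − q_k·t_k, so r_k = a·s_k + b·t_k at every step:
  q = 1: r = 213, s = 1 − 1·0 = 1, t = 0 − 1·1 = -1  (check: 581·1 + 368·(-1) = 213)
  q = 1: r = 155, s = 0 − 1·1 = -1, t = 1 − 1·(-1) = 2  (check: 581·(-1) + 368·2 = 155)
  q = 1: r = 58, s = 1 − 1·(-1) = 2, t = -1 − 1·2 = -3  (check: 581·2 + 368·(-3) = 58)
  q = 2: r = 39, s = -1 − 2·2 = -5, t = 2 − 2·(-3) = 8  (check: 581·(-5) + 368·8 = 39)
  q = 1: r = 19, s = 2 − 1·(-5) = 7, t = -3 − 1·8 = -11  (check: 581·7 + 368·(-11) = 19)
  q = 2: r = 1, s = -5 − 2·7 = -19, t = 8 − 2·(-11) = 30  (check: 581·(-19) + 368·30 = 1)
The row with r = 1 (the gcd) gives the Bezout coefficients s = -19, t = 30.
Result: 581 · (-19) + 368 · (30) = 1.

gcd(581, 368) = 1; s = -19, t = 30 (check: 581·(-19) + 368·30 = 1).
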